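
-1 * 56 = -56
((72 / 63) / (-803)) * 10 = -80 / 5621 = -0.01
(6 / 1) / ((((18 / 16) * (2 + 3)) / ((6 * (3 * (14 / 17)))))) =15.81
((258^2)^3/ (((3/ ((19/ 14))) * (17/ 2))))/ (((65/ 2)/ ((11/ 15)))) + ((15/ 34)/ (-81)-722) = 739683220642800877/ 2088450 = 354178084532.93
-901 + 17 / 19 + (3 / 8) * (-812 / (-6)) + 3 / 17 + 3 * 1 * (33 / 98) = -53695857 / 63308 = -848.17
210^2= 44100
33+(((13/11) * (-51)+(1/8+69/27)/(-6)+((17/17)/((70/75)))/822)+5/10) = -124037833/4557168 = -27.22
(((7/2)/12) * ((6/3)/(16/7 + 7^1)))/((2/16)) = 98/195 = 0.50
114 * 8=912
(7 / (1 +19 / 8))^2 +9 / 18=7001 / 1458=4.80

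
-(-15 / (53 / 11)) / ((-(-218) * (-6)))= -55 / 23108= -0.00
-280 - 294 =-574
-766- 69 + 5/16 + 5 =-13275/16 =-829.69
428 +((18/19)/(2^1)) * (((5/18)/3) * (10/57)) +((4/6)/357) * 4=428.02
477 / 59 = 8.08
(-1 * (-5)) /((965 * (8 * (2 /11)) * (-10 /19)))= -209 /30880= -0.01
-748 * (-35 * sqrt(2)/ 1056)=35.06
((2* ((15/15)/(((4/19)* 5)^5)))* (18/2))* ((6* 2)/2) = 66854673/800000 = 83.57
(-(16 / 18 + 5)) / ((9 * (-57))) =53 / 4617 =0.01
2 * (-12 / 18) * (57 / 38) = -2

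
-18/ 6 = -3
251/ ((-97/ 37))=-9287/ 97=-95.74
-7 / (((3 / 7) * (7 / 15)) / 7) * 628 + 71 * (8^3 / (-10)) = -787476 / 5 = -157495.20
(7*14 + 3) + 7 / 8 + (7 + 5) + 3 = 935 / 8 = 116.88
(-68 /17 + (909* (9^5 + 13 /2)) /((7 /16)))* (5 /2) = 306751130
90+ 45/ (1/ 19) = 945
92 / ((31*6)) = 46 / 93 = 0.49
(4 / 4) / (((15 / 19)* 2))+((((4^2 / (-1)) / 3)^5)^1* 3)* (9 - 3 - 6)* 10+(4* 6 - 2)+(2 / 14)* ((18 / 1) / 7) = 33811 / 1470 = 23.00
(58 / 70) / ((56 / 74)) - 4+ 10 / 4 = -397 / 980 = -0.41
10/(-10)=-1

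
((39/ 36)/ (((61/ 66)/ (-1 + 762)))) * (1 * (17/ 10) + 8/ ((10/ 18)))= 17520503/ 1220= 14361.07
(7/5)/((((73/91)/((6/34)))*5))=1911/31025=0.06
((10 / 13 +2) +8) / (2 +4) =70 / 39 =1.79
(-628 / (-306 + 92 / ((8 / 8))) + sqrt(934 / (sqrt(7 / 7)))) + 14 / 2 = 1063 / 107 + sqrt(934) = 40.50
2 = 2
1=1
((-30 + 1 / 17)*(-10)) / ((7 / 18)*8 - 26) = -22905 / 1751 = -13.08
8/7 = 1.14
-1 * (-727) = 727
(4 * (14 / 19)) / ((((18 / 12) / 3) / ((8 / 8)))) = 112 / 19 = 5.89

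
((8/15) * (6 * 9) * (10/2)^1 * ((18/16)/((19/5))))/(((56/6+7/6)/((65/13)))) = 2700/133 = 20.30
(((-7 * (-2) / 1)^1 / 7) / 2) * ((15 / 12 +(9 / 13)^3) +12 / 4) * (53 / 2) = 121.42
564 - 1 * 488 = 76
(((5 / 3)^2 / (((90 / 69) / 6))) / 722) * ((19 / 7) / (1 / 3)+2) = 8165 / 45486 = 0.18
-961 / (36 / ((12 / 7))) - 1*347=-8248 / 21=-392.76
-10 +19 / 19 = -9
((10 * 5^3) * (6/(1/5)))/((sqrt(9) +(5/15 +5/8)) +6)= 900000/239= 3765.69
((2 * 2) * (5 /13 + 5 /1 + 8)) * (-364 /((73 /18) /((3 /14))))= -75168 /73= -1029.70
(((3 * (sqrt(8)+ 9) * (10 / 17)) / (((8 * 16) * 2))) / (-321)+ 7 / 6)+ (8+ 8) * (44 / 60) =12.90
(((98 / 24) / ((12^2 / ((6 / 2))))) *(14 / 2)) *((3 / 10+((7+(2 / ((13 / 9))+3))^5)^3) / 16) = 260331727516068.21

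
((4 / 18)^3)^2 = 0.00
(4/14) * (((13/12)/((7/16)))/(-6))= -52/441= -0.12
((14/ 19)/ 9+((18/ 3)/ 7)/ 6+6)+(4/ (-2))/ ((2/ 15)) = -10504/ 1197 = -8.78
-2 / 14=-0.14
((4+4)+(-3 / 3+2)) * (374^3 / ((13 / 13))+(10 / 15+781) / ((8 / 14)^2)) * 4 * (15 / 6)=37667532855 / 8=4708441606.88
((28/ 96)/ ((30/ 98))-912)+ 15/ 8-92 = -1001.17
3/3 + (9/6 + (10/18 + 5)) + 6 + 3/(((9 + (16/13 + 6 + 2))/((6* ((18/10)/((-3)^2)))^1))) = 101339/7110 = 14.25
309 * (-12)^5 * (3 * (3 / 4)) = -173000448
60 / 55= 12 / 11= 1.09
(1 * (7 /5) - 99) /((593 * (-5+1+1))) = 488 /8895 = 0.05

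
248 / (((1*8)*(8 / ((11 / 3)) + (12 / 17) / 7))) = 40579 / 2988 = 13.58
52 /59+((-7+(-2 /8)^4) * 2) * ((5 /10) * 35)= -3685103 /15104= -243.98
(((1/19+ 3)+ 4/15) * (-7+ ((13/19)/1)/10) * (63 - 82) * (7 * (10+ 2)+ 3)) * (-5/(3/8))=-48174104/95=-507095.83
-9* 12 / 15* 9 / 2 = -162 / 5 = -32.40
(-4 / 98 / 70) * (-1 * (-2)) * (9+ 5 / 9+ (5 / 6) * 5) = -247 / 15435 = -0.02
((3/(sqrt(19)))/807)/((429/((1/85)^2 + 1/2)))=219*sqrt(19)/960101350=0.00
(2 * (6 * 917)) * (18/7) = 28296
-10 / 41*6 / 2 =-30 / 41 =-0.73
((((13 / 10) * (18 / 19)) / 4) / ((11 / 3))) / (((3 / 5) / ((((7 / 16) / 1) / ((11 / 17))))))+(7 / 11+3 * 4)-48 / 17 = 24781651 / 2501312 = 9.91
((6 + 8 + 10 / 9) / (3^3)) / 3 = 0.19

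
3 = 3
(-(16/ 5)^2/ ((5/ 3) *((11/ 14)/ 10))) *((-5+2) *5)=64512/ 55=1172.95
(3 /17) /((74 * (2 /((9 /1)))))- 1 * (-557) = 1401439 /2516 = 557.01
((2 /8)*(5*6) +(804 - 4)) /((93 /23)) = 37145 /186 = 199.70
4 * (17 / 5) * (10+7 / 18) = 141.29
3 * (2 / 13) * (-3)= -18 / 13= -1.38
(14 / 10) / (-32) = -7 / 160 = -0.04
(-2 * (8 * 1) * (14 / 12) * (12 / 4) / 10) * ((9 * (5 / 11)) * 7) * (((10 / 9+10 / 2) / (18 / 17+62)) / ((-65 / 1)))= 833 / 3484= 0.24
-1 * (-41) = 41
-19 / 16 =-1.19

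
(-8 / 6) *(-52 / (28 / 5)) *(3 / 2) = 130 / 7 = 18.57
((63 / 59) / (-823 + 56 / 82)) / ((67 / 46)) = -118818 / 133275395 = -0.00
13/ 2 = 6.50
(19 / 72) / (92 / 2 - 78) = -19 / 2304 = -0.01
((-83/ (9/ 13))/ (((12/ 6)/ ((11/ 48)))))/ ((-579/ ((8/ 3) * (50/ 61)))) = 296725/ 5721678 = 0.05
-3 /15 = -1 /5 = -0.20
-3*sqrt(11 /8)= -3*sqrt(22) /4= -3.52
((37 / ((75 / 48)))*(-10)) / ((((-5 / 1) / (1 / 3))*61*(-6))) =-592 / 13725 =-0.04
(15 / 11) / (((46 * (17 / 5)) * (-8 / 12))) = -0.01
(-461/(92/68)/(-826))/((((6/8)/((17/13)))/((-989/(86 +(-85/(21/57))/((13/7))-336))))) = 11457694/6027735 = 1.90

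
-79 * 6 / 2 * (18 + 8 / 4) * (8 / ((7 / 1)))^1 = -37920 / 7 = -5417.14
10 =10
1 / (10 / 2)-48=-239 / 5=-47.80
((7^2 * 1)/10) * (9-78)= -3381/10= -338.10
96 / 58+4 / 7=452 / 203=2.23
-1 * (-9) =9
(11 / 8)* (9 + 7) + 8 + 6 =36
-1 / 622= -0.00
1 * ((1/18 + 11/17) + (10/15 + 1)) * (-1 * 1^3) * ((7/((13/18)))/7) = -725/221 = -3.28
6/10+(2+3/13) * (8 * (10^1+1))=196.91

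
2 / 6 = 1 / 3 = 0.33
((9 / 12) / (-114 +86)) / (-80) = 3 / 8960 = 0.00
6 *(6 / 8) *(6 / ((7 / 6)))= 162 / 7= 23.14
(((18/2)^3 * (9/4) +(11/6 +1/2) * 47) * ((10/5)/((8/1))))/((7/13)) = 272987/336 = 812.46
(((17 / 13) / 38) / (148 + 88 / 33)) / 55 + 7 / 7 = 12280891 / 12280840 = 1.00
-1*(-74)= 74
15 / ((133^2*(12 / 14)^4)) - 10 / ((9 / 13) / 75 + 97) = -62389955 / 614606832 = -0.10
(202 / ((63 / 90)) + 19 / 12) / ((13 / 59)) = 1438007 / 1092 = 1316.86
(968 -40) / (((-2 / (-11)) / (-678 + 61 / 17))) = -58517360 / 17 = -3442197.65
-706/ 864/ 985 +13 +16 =12339727/ 425520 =29.00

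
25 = 25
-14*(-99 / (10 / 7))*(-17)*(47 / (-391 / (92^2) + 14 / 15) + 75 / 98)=-8681720157 / 9794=-886432.53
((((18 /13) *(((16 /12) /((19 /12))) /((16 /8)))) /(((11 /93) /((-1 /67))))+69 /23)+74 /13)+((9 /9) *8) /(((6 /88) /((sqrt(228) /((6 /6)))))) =1568947 /182039+704 *sqrt(57) /3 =1780.31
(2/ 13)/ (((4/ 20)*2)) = 5/ 13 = 0.38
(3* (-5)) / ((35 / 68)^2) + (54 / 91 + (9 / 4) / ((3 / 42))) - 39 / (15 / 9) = -61059 / 1274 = -47.93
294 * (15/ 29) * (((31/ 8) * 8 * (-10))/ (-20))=68355/ 29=2357.07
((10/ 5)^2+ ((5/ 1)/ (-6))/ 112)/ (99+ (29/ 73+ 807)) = 195859/ 44464224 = 0.00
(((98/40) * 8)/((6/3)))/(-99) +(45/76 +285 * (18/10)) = 19317611/37620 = 513.49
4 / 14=2 / 7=0.29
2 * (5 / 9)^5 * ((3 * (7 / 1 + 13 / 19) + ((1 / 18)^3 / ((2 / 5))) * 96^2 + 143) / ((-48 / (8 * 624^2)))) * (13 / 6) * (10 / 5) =-459849676000000 / 90876411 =-5060165.46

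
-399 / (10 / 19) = -758.10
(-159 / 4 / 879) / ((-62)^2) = -53 / 4505168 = -0.00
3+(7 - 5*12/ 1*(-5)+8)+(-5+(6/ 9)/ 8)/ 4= 15205/ 48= 316.77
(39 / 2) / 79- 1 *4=-593 / 158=-3.75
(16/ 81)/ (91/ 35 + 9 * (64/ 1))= 80/ 234333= 0.00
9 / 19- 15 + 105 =1719 / 19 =90.47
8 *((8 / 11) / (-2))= -32 / 11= -2.91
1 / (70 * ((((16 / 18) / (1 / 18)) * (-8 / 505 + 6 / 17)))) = 1717 / 648256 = 0.00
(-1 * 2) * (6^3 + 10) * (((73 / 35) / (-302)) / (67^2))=16498 / 23724365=0.00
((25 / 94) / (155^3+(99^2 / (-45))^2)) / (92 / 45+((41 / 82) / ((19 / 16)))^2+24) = 0.00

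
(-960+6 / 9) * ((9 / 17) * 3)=-25902 / 17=-1523.65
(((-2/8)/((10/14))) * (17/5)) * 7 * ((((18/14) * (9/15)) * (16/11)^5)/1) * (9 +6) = -2526806016/4026275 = -627.58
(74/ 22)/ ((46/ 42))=3.07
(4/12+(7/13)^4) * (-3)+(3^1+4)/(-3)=-307219/85683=-3.59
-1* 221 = -221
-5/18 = -0.28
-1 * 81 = -81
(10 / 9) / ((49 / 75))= 250 / 147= 1.70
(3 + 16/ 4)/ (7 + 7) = 1/ 2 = 0.50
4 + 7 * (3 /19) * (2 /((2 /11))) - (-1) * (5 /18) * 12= 1111 /57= 19.49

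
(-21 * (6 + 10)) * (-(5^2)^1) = 8400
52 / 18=26 / 9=2.89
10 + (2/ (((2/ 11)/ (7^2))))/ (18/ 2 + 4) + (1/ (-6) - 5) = 3611/ 78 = 46.29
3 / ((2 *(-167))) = -3 / 334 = -0.01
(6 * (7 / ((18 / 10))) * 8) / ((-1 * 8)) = -23.33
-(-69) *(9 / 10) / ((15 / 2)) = 207 / 25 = 8.28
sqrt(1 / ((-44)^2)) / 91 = 0.00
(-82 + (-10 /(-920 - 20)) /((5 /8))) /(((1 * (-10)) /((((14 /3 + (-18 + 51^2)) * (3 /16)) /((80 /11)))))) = 822590769 /1504000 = 546.94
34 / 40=17 / 20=0.85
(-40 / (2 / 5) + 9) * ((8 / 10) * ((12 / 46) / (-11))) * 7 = 15288 / 1265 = 12.09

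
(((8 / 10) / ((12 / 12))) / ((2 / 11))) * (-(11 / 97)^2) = -2662 / 47045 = -0.06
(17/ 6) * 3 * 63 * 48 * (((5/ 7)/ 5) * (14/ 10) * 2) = 51408/ 5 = 10281.60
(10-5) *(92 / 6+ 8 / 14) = 1670 / 21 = 79.52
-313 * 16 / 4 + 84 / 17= -21200 / 17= -1247.06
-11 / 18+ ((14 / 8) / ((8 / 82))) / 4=2231 / 576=3.87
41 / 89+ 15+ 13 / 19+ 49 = 110160 / 1691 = 65.14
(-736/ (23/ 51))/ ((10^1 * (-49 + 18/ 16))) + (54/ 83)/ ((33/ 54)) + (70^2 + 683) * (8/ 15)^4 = 2691880100924/ 5900833125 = 456.19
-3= -3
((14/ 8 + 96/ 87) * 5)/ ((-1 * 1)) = -1655/ 116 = -14.27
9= 9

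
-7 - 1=-8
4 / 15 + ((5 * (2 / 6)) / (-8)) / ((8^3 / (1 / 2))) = 0.27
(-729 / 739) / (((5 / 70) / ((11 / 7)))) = -21.70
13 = 13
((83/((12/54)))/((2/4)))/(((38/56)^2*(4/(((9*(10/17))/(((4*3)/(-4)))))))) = -4392360/6137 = -715.72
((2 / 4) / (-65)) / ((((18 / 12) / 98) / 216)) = -7056 / 65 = -108.55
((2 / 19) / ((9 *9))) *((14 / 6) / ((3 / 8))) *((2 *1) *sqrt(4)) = 448 / 13851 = 0.03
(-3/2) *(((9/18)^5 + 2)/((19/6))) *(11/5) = -1287/608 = -2.12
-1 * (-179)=179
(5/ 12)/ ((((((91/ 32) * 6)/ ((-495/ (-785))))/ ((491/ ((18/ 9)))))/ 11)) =594110/ 14287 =41.58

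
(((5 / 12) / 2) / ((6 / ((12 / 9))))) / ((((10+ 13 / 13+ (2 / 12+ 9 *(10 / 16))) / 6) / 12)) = 80 / 403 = 0.20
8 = 8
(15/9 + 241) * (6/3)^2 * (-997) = -2903264/3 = -967754.67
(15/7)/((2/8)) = 60/7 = 8.57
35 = 35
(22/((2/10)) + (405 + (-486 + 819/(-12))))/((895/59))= -9263/3580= -2.59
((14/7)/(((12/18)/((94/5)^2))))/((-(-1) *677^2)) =26508/11458225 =0.00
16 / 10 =8 / 5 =1.60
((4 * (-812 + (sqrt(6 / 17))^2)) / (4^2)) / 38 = -6899 / 1292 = -5.34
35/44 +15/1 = 695/44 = 15.80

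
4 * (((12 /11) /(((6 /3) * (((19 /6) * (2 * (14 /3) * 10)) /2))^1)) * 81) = 8748 /7315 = 1.20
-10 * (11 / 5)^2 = -242 / 5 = -48.40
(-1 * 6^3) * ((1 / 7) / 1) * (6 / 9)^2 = -96 / 7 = -13.71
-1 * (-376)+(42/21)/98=18425/49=376.02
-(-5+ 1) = 4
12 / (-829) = -12 / 829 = -0.01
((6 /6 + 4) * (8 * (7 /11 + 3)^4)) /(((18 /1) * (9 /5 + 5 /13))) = 177.86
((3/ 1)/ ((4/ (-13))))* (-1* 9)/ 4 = 351/ 16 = 21.94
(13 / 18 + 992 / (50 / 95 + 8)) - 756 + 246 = -63655 / 162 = -392.93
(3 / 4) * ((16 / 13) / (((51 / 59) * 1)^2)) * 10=139240 / 11271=12.35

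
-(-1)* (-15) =-15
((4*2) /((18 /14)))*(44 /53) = 5.17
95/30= 19/6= 3.17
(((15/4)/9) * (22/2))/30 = 11/72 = 0.15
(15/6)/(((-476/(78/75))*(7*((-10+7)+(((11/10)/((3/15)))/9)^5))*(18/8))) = 2729376/22939374745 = 0.00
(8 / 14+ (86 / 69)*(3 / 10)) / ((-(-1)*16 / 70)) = 761 / 184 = 4.14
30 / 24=5 / 4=1.25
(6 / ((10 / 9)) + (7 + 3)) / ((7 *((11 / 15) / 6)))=18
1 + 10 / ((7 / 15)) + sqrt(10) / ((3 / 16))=16 *sqrt(10) / 3 + 157 / 7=39.29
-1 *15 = -15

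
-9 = -9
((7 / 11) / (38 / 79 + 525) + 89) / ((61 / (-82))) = -3332625960 / 27855223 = -119.64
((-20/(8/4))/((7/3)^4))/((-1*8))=405/9604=0.04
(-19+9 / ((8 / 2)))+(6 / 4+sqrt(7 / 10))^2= -69 / 5+3*sqrt(70) / 10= -11.29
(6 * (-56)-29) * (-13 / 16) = 296.56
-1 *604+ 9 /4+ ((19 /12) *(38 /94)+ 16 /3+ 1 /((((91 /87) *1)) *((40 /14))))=-7276301 /12220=-595.44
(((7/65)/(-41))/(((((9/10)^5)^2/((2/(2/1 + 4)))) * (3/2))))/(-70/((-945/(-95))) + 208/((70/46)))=-490000000000/37949053785305949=-0.00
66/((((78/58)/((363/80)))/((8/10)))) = 115797/650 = 178.15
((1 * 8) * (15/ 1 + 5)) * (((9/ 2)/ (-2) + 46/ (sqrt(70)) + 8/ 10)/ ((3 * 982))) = -116/ 1473 + 368 * sqrt(70)/ 10311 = 0.22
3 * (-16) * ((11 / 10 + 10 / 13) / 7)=-5832 / 455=-12.82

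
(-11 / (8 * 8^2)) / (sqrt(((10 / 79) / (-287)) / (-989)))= -32.17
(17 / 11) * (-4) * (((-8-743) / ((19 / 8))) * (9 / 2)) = 1838448 / 209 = 8796.40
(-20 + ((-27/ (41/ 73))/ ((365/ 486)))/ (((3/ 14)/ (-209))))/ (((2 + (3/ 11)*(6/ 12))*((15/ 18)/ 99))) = 3470574.35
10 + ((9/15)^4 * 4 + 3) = 8449/625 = 13.52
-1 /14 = -0.07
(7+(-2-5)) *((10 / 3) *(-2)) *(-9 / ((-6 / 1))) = 0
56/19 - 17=-267/19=-14.05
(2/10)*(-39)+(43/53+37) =7953/265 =30.01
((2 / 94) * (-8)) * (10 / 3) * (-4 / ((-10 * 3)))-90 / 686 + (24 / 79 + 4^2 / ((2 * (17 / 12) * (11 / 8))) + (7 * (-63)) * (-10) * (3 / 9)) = 3159808348327 / 2143399797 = 1474.20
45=45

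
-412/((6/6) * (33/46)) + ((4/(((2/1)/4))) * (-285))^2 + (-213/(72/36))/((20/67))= 5197468.92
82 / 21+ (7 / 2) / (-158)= 25765 / 6636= 3.88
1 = 1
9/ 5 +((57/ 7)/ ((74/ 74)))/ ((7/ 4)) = 1581/ 245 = 6.45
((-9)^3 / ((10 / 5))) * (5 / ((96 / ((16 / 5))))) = -243 / 4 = -60.75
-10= -10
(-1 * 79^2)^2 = 38950081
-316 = -316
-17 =-17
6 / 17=0.35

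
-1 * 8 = -8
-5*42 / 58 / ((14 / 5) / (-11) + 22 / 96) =142.67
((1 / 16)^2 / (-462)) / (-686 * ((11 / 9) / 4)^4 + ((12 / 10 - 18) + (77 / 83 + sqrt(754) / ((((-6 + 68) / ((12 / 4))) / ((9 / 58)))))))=16547426442070200 * sqrt(754) / 124455644128005700370582953 + 27519516483384835935 / 71117510930288971640333116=0.00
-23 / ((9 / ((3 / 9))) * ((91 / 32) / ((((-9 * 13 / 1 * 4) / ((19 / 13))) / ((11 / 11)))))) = 38272 / 399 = 95.92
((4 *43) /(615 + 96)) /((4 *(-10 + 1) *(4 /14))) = -301 /12798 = -0.02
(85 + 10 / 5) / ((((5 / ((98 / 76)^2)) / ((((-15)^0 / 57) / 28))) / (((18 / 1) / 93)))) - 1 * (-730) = 6208796641 / 8505160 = 730.00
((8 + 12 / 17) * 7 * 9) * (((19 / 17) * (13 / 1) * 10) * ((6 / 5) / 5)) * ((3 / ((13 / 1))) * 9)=57398544 / 1445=39722.18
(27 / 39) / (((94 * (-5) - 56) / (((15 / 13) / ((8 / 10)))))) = -675 / 355576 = -0.00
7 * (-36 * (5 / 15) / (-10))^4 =9072 / 625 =14.52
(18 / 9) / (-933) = -2 / 933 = -0.00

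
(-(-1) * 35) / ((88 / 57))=1995 / 88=22.67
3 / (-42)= -1 / 14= -0.07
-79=-79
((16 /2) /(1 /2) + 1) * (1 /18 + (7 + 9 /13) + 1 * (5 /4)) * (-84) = -501109 /39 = -12848.95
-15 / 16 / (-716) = 15 / 11456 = 0.00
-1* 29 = -29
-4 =-4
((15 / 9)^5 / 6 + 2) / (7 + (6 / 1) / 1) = 0.32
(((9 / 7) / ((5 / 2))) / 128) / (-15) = -3 / 11200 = -0.00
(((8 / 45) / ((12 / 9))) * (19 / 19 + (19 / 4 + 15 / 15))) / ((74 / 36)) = 0.44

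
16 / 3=5.33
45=45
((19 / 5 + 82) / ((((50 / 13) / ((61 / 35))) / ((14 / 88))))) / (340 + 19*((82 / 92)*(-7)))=11661 / 417500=0.03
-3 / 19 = -0.16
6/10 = 3/5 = 0.60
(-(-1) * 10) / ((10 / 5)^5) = 5 / 16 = 0.31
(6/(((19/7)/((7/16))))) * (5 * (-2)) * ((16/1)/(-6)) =490/19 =25.79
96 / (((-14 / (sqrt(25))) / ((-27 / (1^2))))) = 6480 / 7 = 925.71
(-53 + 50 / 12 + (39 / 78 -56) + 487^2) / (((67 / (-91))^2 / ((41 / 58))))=120732649037 / 390543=309140.48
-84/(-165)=28/55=0.51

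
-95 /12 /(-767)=95 /9204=0.01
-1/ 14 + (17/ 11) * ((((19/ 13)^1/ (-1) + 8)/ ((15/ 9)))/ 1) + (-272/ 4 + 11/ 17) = -2088375/ 34034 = -61.36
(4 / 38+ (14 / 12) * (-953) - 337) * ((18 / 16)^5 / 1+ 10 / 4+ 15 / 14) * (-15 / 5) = 203560639165 / 8716288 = 23354.05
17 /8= 2.12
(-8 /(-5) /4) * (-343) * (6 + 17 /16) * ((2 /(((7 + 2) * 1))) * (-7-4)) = 426349 /180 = 2368.61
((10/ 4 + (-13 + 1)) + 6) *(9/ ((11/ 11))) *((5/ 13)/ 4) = -315/ 104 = -3.03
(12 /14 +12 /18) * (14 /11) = 64 /33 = 1.94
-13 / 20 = -0.65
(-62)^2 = 3844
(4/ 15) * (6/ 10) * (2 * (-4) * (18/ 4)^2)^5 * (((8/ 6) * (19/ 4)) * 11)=-1243712750607.36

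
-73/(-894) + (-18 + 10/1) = -7079/894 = -7.92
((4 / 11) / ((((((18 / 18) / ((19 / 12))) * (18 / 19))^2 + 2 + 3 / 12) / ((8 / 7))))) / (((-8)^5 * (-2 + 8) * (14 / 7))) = -130321 / 321584643072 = -0.00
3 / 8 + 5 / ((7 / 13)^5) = 14902141 / 134456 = 110.83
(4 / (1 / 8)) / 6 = 16 / 3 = 5.33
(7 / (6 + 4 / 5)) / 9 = 35 / 306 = 0.11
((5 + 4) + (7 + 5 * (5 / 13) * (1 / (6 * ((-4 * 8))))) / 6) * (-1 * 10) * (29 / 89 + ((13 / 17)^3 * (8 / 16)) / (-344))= -74462760762665 / 2252636126208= -33.06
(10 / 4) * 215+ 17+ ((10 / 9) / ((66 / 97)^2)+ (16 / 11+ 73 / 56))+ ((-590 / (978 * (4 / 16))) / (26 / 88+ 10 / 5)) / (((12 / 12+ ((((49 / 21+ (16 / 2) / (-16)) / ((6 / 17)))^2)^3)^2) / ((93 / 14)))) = 559.66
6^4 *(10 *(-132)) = -1710720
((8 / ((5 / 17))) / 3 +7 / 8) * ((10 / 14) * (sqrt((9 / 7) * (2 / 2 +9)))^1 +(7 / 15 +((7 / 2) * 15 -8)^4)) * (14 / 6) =1193 * sqrt(70) / 168 +7859407754177 / 86400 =90965426.94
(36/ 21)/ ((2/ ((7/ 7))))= 6/ 7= 0.86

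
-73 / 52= -1.40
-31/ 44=-0.70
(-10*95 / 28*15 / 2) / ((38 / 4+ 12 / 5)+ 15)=-35625 / 3766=-9.46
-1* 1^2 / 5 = -1 / 5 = -0.20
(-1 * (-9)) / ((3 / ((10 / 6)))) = 5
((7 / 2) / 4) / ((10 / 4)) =7 / 20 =0.35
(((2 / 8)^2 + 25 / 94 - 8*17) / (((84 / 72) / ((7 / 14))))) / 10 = -8745 / 1504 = -5.81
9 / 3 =3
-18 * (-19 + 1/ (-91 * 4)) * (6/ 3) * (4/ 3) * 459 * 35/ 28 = 47623545/ 91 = 523335.66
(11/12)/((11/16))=4/3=1.33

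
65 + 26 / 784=25493 / 392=65.03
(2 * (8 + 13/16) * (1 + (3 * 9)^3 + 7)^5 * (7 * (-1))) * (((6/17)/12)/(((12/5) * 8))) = -4869728660771369663596895/8704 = -559481693562887139659.57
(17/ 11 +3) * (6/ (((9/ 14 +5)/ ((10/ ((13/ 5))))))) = 210000/ 11297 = 18.59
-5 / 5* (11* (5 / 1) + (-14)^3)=2689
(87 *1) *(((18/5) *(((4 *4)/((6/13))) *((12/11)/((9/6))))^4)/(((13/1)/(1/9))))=2137853526016/1976535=1081616.83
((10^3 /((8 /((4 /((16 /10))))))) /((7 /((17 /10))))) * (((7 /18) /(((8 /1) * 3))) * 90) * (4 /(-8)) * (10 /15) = -10625 /288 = -36.89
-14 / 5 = -2.80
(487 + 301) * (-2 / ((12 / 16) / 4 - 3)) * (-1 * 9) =-5043.20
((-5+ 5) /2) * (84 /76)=0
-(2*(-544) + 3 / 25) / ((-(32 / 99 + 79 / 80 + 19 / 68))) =-732360816 / 1070485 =-684.14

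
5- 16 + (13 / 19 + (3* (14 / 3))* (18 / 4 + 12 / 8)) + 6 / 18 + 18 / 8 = 17389 / 228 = 76.27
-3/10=-0.30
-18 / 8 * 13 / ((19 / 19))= -117 / 4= -29.25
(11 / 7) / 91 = 11 / 637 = 0.02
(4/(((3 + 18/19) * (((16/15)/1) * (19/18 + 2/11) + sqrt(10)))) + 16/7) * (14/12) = 1303533 * sqrt(10)/9105325 + 67681136/27315975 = 2.93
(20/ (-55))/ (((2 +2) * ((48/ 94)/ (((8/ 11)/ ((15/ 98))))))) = -4606/ 5445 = -0.85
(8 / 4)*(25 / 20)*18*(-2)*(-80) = 7200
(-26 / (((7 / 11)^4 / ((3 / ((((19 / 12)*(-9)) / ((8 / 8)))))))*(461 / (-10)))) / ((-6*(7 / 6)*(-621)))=-15226640 / 91418970573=-0.00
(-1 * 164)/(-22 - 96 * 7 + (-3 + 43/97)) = 0.24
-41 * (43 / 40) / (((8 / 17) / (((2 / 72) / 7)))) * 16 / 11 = -29971 / 55440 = -0.54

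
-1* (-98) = 98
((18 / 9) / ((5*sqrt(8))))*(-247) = -247*sqrt(2) / 10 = -34.93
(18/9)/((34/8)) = 8/17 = 0.47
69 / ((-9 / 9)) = -69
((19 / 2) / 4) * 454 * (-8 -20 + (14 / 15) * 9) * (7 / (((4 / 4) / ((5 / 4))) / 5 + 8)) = -7396795 / 408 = -18129.40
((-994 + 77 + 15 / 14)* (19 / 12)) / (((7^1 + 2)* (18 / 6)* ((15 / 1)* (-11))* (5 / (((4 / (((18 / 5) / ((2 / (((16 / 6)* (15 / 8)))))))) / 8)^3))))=243637 / 21824510400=0.00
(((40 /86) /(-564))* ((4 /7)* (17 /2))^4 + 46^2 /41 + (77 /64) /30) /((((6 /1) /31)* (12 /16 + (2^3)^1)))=606174609305527 /20054085508800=30.23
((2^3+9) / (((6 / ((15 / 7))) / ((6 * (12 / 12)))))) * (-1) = -255 / 7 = -36.43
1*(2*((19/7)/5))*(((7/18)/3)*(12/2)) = 38/45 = 0.84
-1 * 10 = -10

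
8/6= 4/3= 1.33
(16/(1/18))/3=96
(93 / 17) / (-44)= -93 / 748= -0.12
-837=-837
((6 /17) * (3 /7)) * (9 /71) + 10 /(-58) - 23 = -5673030 /245021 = -23.15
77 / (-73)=-77 / 73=-1.05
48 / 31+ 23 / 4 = 905 / 124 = 7.30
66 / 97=0.68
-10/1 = -10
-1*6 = -6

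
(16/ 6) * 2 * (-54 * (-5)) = 1440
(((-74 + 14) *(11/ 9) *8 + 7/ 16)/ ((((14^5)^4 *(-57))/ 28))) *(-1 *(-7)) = 1481/ 61470555006331690942464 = 0.00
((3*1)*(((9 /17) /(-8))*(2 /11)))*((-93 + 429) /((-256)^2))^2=-11907 /12549357568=-0.00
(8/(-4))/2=-1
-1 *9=-9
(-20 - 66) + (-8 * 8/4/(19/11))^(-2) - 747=-832.99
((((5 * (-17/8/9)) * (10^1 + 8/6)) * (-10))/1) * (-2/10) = -1445/54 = -26.76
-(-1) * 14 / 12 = 7 / 6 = 1.17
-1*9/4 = -9/4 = -2.25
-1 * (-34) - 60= -26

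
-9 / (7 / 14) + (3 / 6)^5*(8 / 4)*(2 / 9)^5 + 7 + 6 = -295243 / 59049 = -5.00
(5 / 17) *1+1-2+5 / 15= -19 / 51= -0.37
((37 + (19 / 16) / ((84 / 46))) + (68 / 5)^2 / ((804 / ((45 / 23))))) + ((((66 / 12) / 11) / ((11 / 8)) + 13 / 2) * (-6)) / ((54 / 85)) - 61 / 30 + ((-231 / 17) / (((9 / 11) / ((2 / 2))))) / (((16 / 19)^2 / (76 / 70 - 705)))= 382416653070719 / 23237786880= 16456.67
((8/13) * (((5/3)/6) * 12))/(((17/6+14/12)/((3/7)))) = 20/91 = 0.22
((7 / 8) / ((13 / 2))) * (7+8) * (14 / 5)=147 / 26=5.65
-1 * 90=-90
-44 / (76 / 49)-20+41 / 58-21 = -75665 / 1102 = -68.66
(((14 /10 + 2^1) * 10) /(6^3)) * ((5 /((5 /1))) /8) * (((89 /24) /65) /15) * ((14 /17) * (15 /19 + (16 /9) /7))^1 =0.00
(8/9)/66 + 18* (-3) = -16034/297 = -53.99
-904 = -904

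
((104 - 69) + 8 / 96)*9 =1263 / 4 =315.75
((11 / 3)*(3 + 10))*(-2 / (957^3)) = -26 / 239036589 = -0.00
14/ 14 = 1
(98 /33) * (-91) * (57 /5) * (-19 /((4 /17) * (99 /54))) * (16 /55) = 1313514384 /33275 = 39474.51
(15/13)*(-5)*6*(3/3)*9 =-4050/13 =-311.54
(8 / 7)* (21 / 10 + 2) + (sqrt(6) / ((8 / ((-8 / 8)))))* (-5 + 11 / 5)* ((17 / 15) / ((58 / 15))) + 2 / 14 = 119* sqrt(6) / 1160 + 169 / 35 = 5.08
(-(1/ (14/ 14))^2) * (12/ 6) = -2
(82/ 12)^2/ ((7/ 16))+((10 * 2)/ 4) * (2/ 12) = 13553/ 126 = 107.56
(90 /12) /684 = 5 /456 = 0.01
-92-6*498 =-3080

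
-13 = -13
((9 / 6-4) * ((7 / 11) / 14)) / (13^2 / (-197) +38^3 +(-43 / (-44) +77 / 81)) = -79785 / 38526821447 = -0.00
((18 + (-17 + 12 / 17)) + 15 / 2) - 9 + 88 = 2999 / 34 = 88.21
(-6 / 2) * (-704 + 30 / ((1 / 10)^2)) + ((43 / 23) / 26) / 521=-2146011461 / 311558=-6888.00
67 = 67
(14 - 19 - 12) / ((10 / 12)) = -102 / 5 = -20.40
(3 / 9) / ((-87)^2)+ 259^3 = 394510941154 / 22707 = 17373979.00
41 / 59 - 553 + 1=-32527 / 59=-551.31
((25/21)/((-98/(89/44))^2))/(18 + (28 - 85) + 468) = 0.00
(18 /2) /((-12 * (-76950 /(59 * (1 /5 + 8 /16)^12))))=0.00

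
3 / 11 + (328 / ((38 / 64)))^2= 1211827259 / 3971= 305169.29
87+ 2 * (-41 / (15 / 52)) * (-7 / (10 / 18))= 91719 / 25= 3668.76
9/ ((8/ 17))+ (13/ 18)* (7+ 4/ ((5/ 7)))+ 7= 1409/ 40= 35.22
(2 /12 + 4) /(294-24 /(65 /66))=1625 /105156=0.02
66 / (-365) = -66 / 365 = -0.18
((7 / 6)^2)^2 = 2401 / 1296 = 1.85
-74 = -74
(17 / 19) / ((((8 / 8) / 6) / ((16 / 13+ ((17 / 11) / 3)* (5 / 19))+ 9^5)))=16364864224 / 51623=317007.23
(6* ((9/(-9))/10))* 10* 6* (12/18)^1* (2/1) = -48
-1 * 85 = -85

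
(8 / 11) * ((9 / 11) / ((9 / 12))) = 96 / 121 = 0.79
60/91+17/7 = 281/91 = 3.09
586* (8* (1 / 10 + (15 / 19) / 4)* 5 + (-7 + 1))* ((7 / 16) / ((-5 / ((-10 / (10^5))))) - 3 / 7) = -1480.39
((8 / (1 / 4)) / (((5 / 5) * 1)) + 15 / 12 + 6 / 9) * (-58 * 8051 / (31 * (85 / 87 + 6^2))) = -2755752637 / 199454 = -13816.48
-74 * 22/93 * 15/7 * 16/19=-130240/4123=-31.59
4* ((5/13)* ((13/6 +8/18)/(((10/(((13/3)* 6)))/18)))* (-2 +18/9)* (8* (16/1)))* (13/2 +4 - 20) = 0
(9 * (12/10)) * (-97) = -5238/5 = -1047.60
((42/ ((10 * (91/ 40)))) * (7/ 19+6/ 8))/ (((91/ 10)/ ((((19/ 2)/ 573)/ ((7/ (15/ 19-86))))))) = -1376150/ 30051749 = -0.05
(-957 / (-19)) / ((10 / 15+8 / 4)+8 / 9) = 8613 / 608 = 14.17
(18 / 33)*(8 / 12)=4 / 11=0.36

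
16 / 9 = 1.78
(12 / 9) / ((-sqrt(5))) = -4*sqrt(5) / 15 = -0.60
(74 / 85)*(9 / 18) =37 / 85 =0.44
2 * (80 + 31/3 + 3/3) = 548/3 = 182.67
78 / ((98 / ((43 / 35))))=1677 / 1715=0.98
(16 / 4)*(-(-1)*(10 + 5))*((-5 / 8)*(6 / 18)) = -25 / 2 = -12.50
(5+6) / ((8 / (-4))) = -11 / 2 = -5.50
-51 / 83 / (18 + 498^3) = -17 / 3416999610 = -0.00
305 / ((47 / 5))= 1525 / 47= 32.45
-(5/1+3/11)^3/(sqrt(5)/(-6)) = 393.34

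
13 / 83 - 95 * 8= -63067 / 83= -759.84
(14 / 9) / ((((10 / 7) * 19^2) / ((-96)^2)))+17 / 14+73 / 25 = 4034687 / 126350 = 31.93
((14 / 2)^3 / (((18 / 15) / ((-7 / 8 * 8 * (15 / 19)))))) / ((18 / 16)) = -240100 / 171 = -1404.09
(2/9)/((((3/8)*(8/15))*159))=10/1431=0.01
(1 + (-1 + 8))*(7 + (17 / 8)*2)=90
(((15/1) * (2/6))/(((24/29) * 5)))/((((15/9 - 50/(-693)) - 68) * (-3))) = 2233/367352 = 0.01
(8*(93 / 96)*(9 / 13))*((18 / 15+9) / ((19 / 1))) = 14229 / 4940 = 2.88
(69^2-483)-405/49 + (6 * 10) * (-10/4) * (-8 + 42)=-40683/49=-830.27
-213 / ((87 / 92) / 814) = -5317048 / 29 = -183346.48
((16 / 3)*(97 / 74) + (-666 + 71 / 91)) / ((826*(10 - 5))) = -112691 / 707070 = -0.16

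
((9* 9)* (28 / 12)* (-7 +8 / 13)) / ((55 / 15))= -47061 / 143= -329.10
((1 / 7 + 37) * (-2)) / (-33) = 520 / 231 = 2.25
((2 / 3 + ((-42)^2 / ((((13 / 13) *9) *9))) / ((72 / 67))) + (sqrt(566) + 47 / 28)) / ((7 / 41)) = 2102521 / 15876 + 41 *sqrt(566) / 7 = 271.78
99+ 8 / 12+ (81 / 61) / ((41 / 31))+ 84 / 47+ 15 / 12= 146286629 / 1410564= 103.71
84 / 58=42 / 29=1.45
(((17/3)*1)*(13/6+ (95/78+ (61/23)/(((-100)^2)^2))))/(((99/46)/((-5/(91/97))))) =-166878801307657/3513510000000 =-47.50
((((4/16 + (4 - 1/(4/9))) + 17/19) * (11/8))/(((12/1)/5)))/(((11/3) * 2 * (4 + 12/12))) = 55/1216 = 0.05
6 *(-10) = -60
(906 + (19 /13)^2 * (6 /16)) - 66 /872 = 133622301 /147368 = 906.73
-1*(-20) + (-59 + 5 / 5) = -38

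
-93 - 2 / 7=-653 / 7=-93.29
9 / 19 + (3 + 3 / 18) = 415 / 114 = 3.64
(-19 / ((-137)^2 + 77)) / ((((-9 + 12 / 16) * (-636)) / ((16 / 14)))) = -76 / 346097367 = -0.00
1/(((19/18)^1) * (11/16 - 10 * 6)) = -288/18031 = -0.02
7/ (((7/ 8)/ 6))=48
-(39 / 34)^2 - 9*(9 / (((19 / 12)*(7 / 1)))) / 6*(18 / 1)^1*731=-2464327269 / 153748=-16028.35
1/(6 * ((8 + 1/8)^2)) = 0.00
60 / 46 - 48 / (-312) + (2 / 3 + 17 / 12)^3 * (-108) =-4664899 / 4784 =-975.10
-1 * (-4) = 4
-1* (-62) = 62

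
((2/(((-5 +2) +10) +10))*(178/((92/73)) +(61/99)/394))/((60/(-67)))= -4244865199/228770190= -18.56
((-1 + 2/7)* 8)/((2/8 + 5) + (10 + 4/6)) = -480/1337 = -0.36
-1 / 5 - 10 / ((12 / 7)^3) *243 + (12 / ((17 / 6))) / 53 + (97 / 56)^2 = -6773707181 / 14127680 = -479.46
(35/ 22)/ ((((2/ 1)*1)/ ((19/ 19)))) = 35/ 44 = 0.80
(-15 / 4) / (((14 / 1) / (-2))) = 15 / 28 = 0.54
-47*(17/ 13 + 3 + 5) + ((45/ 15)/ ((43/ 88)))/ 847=-437.45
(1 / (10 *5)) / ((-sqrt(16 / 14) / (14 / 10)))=-7 *sqrt(14) / 1000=-0.03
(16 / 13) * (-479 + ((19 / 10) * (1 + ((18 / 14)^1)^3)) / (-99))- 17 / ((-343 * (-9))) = -1301407339 / 2207205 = -589.62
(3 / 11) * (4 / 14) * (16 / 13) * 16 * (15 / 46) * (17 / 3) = 65280 / 23023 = 2.84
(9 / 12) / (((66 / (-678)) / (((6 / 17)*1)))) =-1017 / 374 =-2.72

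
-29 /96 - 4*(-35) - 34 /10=136.30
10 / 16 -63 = -499 / 8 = -62.38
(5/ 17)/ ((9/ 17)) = 0.56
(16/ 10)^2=64/ 25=2.56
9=9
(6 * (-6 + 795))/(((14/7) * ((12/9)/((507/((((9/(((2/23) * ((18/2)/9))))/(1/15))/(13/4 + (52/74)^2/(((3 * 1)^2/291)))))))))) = 14030984513/1259480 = 11140.30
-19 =-19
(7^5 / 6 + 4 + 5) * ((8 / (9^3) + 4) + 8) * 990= 8119920380 / 243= 33415310.21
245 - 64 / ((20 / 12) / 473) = -89591 / 5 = -17918.20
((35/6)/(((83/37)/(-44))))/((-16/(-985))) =-14031325/1992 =-7043.84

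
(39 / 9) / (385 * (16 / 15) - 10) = 13 / 1202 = 0.01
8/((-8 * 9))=-1/9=-0.11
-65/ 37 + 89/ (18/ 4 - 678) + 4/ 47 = -4225271/ 2342433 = -1.80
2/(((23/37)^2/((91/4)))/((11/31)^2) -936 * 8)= -15074059/56436260158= -0.00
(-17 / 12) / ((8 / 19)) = -323 / 96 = -3.36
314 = 314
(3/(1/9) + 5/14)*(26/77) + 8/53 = 268199/28567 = 9.39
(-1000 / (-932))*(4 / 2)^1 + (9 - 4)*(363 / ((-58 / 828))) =-175064030 / 6757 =-25908.54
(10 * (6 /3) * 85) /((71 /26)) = 44200 /71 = 622.54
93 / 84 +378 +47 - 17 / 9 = 106903 / 252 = 424.22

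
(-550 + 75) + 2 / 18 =-4274 / 9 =-474.89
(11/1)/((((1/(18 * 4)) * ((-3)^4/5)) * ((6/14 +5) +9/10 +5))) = 30800/7137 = 4.32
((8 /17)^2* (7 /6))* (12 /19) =896 /5491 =0.16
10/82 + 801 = 32846/41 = 801.12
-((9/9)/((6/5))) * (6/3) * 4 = -20/3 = -6.67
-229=-229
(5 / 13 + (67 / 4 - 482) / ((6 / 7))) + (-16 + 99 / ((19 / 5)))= -3155797 / 5928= -532.35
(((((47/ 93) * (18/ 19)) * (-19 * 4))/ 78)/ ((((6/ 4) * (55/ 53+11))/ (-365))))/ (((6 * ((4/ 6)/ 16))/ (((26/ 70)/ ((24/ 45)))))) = 1818430/ 69223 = 26.27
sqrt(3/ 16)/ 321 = sqrt(3)/ 1284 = 0.00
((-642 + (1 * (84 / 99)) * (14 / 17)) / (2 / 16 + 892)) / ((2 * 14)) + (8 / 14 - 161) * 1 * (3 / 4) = -120.35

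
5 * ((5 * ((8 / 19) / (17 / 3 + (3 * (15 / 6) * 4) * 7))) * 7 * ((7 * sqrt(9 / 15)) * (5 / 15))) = 1960 * sqrt(15) / 12293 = 0.62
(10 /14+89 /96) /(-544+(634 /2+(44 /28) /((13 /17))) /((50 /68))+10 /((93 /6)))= -11112725 /740953344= -0.01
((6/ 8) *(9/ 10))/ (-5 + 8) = 9/ 40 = 0.22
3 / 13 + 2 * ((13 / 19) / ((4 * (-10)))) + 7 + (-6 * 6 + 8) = -102769 / 4940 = -20.80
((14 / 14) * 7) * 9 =63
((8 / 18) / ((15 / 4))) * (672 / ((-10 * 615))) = -1792 / 138375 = -0.01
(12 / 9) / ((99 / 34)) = 136 / 297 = 0.46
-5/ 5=-1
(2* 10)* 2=40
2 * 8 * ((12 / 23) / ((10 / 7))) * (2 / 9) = 448 / 345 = 1.30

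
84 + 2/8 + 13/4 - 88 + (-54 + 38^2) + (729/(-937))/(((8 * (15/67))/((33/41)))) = 2134679587/1536680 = 1389.15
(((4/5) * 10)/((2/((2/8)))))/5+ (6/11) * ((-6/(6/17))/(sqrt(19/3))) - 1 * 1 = -4.48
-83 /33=-2.52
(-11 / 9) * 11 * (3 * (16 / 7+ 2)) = -1210 / 7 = -172.86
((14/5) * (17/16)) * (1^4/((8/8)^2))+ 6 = 359/40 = 8.98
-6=-6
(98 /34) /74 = 49 /1258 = 0.04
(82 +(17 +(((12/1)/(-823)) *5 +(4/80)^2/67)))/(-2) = -2181976423/44112800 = -49.46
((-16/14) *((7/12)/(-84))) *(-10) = -5/63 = -0.08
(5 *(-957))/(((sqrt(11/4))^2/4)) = -6960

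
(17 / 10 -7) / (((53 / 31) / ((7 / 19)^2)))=-1519 / 3610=-0.42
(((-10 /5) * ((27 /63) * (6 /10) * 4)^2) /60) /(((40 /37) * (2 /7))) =-999 /8750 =-0.11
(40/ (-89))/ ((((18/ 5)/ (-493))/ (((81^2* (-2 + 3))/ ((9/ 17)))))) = 67886100/ 89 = 762765.17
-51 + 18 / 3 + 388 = 343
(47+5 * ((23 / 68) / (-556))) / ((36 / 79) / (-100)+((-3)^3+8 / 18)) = -31583704275 / 17849383648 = -1.77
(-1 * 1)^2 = 1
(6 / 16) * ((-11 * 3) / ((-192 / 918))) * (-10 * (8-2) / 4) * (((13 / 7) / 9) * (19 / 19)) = -328185 / 1792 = -183.14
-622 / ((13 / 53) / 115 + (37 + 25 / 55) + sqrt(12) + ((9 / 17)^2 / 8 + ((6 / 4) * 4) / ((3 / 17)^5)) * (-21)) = 21789956256364315641600 * sqrt(3) / 9493151476149736987103515110649 + 8020724127591667182858517680 / 9493151476149736987103515110649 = 0.00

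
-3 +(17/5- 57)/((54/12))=-671/45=-14.91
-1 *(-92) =92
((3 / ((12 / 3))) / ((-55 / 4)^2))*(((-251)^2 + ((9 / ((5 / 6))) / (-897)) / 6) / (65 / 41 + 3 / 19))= 440227663608 / 3070692625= 143.36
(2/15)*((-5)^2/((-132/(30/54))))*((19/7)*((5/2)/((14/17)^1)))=-40375/349272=-0.12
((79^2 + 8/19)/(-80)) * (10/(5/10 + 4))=-39529/228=-173.37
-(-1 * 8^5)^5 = 37778931862957161709568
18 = 18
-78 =-78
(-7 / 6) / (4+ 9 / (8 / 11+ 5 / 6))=-721 / 6036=-0.12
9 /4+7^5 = 67237 /4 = 16809.25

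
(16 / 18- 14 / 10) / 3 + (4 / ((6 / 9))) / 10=58 / 135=0.43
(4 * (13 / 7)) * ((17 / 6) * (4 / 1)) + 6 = 1894 / 21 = 90.19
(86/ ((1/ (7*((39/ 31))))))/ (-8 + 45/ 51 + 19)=199563/ 3131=63.74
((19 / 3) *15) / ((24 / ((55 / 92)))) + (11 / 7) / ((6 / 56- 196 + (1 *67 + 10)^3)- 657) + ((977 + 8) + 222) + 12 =1221.37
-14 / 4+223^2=99451 / 2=49725.50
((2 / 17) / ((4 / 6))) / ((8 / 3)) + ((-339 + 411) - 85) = -1759 / 136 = -12.93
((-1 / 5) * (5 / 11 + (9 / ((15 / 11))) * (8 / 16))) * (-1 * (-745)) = -61537 / 110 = -559.43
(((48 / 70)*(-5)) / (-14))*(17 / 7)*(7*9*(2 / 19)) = 3672 / 931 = 3.94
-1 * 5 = -5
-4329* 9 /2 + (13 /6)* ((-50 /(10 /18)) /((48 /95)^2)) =-15547649 /768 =-20244.33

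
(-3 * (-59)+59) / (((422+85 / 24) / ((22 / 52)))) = 31152 / 132769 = 0.23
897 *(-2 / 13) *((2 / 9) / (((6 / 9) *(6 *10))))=-23 / 30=-0.77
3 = 3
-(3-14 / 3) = 1.67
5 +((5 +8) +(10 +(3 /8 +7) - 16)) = 19.38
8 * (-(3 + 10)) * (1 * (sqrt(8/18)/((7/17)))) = -3536/21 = -168.38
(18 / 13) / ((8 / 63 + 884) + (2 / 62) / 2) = 70308 / 44895019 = 0.00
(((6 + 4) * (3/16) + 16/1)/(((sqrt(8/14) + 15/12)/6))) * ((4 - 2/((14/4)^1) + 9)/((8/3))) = 186615/296 - 37323 * sqrt(7)/259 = 249.19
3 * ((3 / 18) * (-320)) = -160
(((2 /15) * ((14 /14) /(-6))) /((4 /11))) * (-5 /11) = 0.03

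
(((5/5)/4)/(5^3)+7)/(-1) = -3501/500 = -7.00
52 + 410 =462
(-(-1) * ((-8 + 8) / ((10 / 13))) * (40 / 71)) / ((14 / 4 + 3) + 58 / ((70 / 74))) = 0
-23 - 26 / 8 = -105 / 4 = -26.25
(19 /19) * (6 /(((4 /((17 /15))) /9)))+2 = 173 /10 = 17.30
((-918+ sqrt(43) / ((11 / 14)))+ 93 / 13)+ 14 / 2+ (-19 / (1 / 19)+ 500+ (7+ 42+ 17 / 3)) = -27697 / 39+ 14 * sqrt(43) / 11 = -701.83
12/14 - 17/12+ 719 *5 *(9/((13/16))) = 43484509/1092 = 39820.98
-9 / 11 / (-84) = 3 / 308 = 0.01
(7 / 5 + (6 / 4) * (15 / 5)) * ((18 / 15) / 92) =177 / 2300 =0.08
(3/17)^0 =1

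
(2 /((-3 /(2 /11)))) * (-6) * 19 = 152 /11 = 13.82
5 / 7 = 0.71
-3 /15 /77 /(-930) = 1 /358050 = 0.00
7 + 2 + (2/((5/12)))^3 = 14949/125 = 119.59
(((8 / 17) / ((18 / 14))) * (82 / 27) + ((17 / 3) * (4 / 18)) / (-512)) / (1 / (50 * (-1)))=-29323775 / 528768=-55.46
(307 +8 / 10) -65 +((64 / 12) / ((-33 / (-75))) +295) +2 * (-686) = -135643 / 165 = -822.08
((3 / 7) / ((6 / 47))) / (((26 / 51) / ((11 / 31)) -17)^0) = 47 / 14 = 3.36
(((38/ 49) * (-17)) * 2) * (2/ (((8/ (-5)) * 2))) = 1615/ 98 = 16.48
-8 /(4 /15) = -30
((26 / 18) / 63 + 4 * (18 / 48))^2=2982529 / 1285956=2.32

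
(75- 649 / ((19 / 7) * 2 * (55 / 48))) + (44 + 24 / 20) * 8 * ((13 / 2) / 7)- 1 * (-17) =215084 / 665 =323.43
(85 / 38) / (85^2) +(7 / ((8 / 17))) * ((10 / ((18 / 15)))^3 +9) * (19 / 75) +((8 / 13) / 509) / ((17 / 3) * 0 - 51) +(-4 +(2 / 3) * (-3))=9559128207001 / 4328014275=2208.66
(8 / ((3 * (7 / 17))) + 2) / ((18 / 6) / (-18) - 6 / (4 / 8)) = -0.70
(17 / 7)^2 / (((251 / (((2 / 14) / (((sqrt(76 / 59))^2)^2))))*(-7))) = -1006009 / 3480912176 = -0.00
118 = 118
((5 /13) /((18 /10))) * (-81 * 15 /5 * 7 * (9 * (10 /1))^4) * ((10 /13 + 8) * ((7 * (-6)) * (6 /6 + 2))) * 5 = 22264720695000000 /169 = 131743909437869.82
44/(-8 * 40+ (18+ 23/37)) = -1628/11151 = -0.15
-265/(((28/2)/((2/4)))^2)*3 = -795/784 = -1.01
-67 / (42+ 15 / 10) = -134 / 87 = -1.54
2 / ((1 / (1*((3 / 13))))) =6 / 13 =0.46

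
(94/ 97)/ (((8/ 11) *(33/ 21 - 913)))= -329/ 225040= -0.00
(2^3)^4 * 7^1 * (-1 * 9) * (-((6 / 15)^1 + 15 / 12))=2128896 / 5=425779.20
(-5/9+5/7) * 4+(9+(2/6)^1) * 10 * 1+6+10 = 6928/63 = 109.97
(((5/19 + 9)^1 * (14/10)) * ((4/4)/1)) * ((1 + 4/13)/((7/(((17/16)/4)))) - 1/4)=-12837/4940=-2.60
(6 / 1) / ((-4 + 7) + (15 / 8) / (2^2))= 64 / 37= 1.73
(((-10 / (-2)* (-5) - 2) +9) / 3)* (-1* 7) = 42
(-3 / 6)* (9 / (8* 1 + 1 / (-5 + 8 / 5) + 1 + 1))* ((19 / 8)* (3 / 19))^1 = -153 / 880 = -0.17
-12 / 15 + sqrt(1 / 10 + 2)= -4 / 5 + sqrt(210) / 10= 0.65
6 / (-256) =-3 / 128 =-0.02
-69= -69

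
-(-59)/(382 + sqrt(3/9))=67614/437771- 59 *sqrt(3)/437771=0.15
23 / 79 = 0.29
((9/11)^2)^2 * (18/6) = 19683/14641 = 1.34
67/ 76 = 0.88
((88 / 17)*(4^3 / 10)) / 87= 2816 / 7395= 0.38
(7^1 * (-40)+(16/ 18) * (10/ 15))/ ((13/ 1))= -7544/ 351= -21.49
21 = 21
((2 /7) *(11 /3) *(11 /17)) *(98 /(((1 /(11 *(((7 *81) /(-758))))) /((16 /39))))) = -18783072 /83759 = -224.25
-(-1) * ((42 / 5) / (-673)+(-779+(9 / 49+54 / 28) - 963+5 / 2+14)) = -284162848 / 164885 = -1723.40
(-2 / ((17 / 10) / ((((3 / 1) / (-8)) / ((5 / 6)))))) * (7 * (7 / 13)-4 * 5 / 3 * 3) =-1899 / 221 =-8.59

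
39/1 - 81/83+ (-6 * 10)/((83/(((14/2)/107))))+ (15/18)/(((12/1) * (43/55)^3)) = 1938102794963/50839320024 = 38.12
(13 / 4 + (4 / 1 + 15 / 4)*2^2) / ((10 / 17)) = 2329 / 40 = 58.22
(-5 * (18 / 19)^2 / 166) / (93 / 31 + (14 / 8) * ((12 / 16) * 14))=-720 / 569297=-0.00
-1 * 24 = -24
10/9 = 1.11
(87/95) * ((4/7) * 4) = 1392/665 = 2.09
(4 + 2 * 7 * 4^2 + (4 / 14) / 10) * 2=15962 / 35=456.06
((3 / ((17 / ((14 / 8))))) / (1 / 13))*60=4095 / 17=240.88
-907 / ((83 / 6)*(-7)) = 5442 / 581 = 9.37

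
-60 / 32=-15 / 8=-1.88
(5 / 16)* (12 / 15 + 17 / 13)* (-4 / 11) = -137 / 572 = -0.24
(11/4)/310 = 11/1240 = 0.01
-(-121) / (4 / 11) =1331 / 4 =332.75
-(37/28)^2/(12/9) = -4107/3136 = -1.31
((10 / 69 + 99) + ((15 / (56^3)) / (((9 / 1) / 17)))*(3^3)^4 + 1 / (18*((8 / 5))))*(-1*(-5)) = 33611654365 / 36352512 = 924.60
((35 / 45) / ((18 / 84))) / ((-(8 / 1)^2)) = -49 / 864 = -0.06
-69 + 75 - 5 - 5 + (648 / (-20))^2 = 26144 / 25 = 1045.76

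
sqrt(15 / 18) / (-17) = -sqrt(30) / 102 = -0.05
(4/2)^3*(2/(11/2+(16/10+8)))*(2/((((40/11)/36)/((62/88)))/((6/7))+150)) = 26784/1897919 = 0.01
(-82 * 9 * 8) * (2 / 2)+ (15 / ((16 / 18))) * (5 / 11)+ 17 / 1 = -517381 / 88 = -5879.33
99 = 99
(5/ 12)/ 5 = 1/ 12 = 0.08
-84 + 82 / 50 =-2059 / 25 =-82.36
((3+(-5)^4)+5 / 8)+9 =5101 / 8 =637.62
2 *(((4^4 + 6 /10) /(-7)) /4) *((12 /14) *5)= -3849 /49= -78.55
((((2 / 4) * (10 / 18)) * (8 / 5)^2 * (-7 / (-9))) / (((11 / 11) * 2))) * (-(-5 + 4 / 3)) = 1232 / 1215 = 1.01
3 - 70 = -67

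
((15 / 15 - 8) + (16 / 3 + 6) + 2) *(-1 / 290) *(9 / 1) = -57 / 290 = -0.20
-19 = -19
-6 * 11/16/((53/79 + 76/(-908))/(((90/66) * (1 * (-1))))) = 17933/1872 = 9.58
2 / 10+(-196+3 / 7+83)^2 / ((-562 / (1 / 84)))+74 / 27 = 34771241 / 13011705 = 2.67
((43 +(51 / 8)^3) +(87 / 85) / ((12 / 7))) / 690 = 4390893 / 10009600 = 0.44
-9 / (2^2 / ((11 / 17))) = -99 / 68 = -1.46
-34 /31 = -1.10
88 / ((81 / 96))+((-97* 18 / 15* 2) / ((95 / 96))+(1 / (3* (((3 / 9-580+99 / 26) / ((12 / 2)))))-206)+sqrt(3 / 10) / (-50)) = -194108031346 / 576060525-sqrt(30) / 500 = -336.97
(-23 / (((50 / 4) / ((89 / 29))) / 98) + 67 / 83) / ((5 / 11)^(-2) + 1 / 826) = -27466169346 / 240630197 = -114.14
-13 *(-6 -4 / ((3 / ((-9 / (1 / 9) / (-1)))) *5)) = 358.80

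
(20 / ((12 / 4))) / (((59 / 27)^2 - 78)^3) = -2582803260 / 152110822905341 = -0.00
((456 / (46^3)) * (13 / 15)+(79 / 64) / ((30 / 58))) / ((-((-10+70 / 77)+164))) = -307142231 / 19903265280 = -0.02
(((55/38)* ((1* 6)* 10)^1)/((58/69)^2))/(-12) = -1309275/127832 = -10.24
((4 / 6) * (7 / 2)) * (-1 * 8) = -56 / 3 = -18.67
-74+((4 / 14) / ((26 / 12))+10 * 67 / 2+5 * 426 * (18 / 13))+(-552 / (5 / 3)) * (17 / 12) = 1247229 / 455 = 2741.16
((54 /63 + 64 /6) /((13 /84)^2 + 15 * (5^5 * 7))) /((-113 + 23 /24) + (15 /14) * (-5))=-112896 /377385777547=-0.00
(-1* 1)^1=-1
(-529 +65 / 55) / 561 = -5806 / 6171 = -0.94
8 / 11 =0.73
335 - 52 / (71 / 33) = 22069 / 71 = 310.83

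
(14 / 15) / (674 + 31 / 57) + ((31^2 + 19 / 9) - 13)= 1643889389 / 1730205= 950.11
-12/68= -3/17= -0.18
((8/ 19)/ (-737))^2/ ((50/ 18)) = 576/ 4902100225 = 0.00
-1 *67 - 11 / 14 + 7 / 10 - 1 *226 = -10258 / 35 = -293.09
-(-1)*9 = 9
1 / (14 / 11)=11 / 14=0.79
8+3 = 11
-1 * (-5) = 5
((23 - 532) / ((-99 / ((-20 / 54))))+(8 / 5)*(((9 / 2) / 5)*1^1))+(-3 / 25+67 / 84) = 399277 / 1871100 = 0.21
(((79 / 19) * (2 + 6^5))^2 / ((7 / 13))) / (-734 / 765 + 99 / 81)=1251623166406860 / 169309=7392537705.66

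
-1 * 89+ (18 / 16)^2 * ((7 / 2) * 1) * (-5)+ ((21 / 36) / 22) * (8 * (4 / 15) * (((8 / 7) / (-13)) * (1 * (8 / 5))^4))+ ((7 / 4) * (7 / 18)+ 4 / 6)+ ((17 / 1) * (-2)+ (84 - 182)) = -13832893649 / 57200000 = -241.83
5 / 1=5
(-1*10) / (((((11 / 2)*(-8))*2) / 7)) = 35 / 44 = 0.80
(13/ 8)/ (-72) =-13/ 576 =-0.02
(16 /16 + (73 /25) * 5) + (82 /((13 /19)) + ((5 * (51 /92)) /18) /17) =4860133 /35880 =135.46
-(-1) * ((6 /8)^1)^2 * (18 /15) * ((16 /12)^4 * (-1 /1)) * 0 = 0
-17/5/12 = -17/60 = -0.28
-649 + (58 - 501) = -1092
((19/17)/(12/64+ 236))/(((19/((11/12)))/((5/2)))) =110/192729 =0.00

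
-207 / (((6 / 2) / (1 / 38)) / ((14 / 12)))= -161 / 76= -2.12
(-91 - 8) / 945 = -11 / 105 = -0.10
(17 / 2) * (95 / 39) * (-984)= -264860 / 13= -20373.85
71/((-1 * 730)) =-71/730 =-0.10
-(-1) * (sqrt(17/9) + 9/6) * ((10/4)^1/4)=5 * sqrt(17)/24 + 15/16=1.80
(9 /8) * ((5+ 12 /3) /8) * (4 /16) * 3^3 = 2187 /256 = 8.54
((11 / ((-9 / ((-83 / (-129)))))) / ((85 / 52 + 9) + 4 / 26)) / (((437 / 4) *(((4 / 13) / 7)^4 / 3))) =-73992382919 / 138001104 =-536.17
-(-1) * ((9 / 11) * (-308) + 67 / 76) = -19085 / 76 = -251.12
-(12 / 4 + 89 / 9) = -116 / 9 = -12.89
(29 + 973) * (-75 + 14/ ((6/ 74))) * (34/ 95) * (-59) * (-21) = 4122534612/ 95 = 43395101.18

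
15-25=-10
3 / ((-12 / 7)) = -1.75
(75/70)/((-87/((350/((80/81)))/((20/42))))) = -8505/928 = -9.16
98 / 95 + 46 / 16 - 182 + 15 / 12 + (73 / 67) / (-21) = -176.90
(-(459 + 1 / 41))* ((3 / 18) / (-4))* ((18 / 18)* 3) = 4705 / 82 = 57.38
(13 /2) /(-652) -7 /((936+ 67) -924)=-10155 /103016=-0.10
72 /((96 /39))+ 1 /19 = 2227 /76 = 29.30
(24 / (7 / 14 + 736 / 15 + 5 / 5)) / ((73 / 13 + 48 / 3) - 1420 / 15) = -0.01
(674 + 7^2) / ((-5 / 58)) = -41934 / 5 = -8386.80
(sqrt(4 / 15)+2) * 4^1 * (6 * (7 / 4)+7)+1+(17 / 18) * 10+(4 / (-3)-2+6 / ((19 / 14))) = 28 * sqrt(15) / 3+25912 / 171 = 187.68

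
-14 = -14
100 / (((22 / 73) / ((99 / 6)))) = 5475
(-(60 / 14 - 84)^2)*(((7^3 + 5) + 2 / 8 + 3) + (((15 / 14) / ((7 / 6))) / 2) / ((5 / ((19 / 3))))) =-5367837519 / 2401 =-2235667.44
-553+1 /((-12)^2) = -79631 /144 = -552.99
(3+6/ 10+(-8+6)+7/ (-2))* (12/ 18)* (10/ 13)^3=-3800/ 6591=-0.58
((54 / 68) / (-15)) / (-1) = 9 / 170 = 0.05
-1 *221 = -221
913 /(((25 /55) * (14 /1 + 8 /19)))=190817 /1370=139.28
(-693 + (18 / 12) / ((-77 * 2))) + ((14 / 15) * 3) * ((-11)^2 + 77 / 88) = -54171 / 154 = -351.76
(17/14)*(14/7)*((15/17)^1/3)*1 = 5/7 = 0.71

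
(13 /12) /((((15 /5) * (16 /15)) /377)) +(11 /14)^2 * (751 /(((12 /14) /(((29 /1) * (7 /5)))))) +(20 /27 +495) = 195124573 /8640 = 22583.86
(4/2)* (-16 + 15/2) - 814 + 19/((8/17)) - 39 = -6637/8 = -829.62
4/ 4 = 1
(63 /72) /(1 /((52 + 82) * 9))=4221 /4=1055.25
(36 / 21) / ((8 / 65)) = 195 / 14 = 13.93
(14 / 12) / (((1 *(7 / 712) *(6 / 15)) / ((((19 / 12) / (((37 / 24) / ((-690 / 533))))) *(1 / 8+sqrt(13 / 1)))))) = -7778600 *sqrt(13) / 19721-972325 / 19721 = -1471.45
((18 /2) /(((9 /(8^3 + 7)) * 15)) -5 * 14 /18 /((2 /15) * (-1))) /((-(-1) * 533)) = 1913 /15990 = 0.12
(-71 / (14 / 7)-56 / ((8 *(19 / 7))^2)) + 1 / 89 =-35.61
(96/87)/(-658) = -16/9541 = -0.00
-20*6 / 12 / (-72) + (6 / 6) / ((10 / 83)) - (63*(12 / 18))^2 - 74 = -329321 / 180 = -1829.56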